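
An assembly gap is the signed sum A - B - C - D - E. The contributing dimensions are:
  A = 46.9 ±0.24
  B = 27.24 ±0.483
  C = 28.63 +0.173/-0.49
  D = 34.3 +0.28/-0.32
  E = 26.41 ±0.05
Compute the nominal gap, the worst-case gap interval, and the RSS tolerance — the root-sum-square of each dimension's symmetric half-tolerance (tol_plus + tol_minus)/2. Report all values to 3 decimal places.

Stack each dimension's contribution:
  +A: nom +46.900 → Σnom=46.900; wc +0.240/-0.240 → slack +0.240/-0.240; half-tol=0.240, Σhalf²=0.057600
  -B: nom -27.240 → Σnom=19.660; wc +0.483/-0.483 → slack +0.723/-0.723; half-tol=0.483, Σhalf²=0.290889
  -C: nom -28.630 → Σnom=-8.970; wc +0.490/-0.173 → slack +1.213/-0.896; half-tol=0.332, Σhalf²=0.400781
  -D: nom -34.300 → Σnom=-43.270; wc +0.320/-0.280 → slack +1.533/-1.176; half-tol=0.300, Σhalf²=0.490781
  -E: nom -26.410 → Σnom=-69.680; wc +0.050/-0.050 → slack +1.583/-1.226; half-tol=0.050, Σhalf²=0.493281
Nominal = -69.680. Worst-case = [-69.680 - 1.226, -69.680 + 1.583] = [-70.906, -68.097]. RSS = √0.493281 = 0.702.

nominal=-69.680 wc=[-70.906,-68.097] rss=0.702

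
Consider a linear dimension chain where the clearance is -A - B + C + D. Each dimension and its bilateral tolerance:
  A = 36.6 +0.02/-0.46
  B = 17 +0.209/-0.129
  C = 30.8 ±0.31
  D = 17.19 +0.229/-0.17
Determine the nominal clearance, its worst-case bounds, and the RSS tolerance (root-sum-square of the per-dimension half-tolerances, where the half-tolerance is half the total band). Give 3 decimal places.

Stack each dimension's contribution:
  -A: nom -36.600 → Σnom=-36.600; wc +0.460/-0.020 → slack +0.460/-0.020; half-tol=0.240, Σhalf²=0.057600
  -B: nom -17.000 → Σnom=-53.600; wc +0.129/-0.209 → slack +0.589/-0.229; half-tol=0.169, Σhalf²=0.086161
  +C: nom +30.800 → Σnom=-22.800; wc +0.310/-0.310 → slack +0.899/-0.539; half-tol=0.310, Σhalf²=0.182261
  +D: nom +17.190 → Σnom=-5.610; wc +0.229/-0.170 → slack +1.128/-0.709; half-tol=0.200, Σhalf²=0.222061
Nominal = -5.610. Worst-case = [-5.610 - 0.709, -5.610 + 1.128] = [-6.319, -4.482]. RSS = √0.222061 = 0.471.

nominal=-5.610 wc=[-6.319,-4.482] rss=0.471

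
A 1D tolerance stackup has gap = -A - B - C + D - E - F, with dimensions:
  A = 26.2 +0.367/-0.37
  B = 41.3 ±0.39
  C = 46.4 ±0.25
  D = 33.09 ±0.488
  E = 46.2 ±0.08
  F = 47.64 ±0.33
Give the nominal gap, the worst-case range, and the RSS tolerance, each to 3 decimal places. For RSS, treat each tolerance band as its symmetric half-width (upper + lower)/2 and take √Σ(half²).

nominal=-174.650 wc=[-176.555,-172.742] rss=0.839

Stack each dimension's contribution:
  -A: nom -26.200 → Σnom=-26.200; wc +0.370/-0.367 → slack +0.370/-0.367; half-tol=0.368, Σhalf²=0.135792
  -B: nom -41.300 → Σnom=-67.500; wc +0.390/-0.390 → slack +0.760/-0.757; half-tol=0.390, Σhalf²=0.287892
  -C: nom -46.400 → Σnom=-113.900; wc +0.250/-0.250 → slack +1.010/-1.007; half-tol=0.250, Σhalf²=0.350392
  +D: nom +33.090 → Σnom=-80.810; wc +0.488/-0.488 → slack +1.498/-1.495; half-tol=0.488, Σhalf²=0.588536
  -E: nom -46.200 → Σnom=-127.010; wc +0.080/-0.080 → slack +1.578/-1.575; half-tol=0.080, Σhalf²=0.594936
  -F: nom -47.640 → Σnom=-174.650; wc +0.330/-0.330 → slack +1.908/-1.905; half-tol=0.330, Σhalf²=0.703836
Nominal = -174.650. Worst-case = [-174.650 - 1.905, -174.650 + 1.908] = [-176.555, -172.742]. RSS = √0.703836 = 0.839.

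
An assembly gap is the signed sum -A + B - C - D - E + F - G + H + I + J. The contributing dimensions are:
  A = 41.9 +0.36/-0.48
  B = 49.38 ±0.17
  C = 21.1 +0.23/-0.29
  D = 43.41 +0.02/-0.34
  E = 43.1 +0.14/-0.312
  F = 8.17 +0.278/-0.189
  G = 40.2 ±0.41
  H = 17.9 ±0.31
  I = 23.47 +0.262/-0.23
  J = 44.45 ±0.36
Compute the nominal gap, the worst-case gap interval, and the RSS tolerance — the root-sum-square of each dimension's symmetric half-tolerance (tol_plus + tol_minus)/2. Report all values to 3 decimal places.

nominal=-46.340 wc=[-48.759,-43.128] rss=0.930

Stack each dimension's contribution:
  -A: nom -41.900 → Σnom=-41.900; wc +0.480/-0.360 → slack +0.480/-0.360; half-tol=0.420, Σhalf²=0.176400
  +B: nom +49.380 → Σnom=7.480; wc +0.170/-0.170 → slack +0.650/-0.530; half-tol=0.170, Σhalf²=0.205300
  -C: nom -21.100 → Σnom=-13.620; wc +0.290/-0.230 → slack +0.940/-0.760; half-tol=0.260, Σhalf²=0.272900
  -D: nom -43.410 → Σnom=-57.030; wc +0.340/-0.020 → slack +1.280/-0.780; half-tol=0.180, Σhalf²=0.305300
  -E: nom -43.100 → Σnom=-100.130; wc +0.312/-0.140 → slack +1.592/-0.920; half-tol=0.226, Σhalf²=0.356376
  +F: nom +8.170 → Σnom=-91.960; wc +0.278/-0.189 → slack +1.870/-1.109; half-tol=0.234, Σhalf²=0.410898
  -G: nom -40.200 → Σnom=-132.160; wc +0.410/-0.410 → slack +2.280/-1.519; half-tol=0.410, Σhalf²=0.578998
  +H: nom +17.900 → Σnom=-114.260; wc +0.310/-0.310 → slack +2.590/-1.829; half-tol=0.310, Σhalf²=0.675098
  +I: nom +23.470 → Σnom=-90.790; wc +0.262/-0.230 → slack +2.852/-2.059; half-tol=0.246, Σhalf²=0.735614
  +J: nom +44.450 → Σnom=-46.340; wc +0.360/-0.360 → slack +3.212/-2.419; half-tol=0.360, Σhalf²=0.865214
Nominal = -46.340. Worst-case = [-46.340 - 2.419, -46.340 + 3.212] = [-48.759, -43.128]. RSS = √0.865214 = 0.930.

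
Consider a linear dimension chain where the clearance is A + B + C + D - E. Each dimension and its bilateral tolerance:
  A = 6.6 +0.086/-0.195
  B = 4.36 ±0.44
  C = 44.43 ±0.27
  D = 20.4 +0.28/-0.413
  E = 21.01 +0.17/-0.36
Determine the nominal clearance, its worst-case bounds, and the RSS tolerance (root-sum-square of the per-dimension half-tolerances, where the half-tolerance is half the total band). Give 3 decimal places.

Stack each dimension's contribution:
  +A: nom +6.600 → Σnom=6.600; wc +0.086/-0.195 → slack +0.086/-0.195; half-tol=0.141, Σhalf²=0.019740
  +B: nom +4.360 → Σnom=10.960; wc +0.440/-0.440 → slack +0.526/-0.635; half-tol=0.440, Σhalf²=0.213340
  +C: nom +44.430 → Σnom=55.390; wc +0.270/-0.270 → slack +0.796/-0.905; half-tol=0.270, Σhalf²=0.286240
  +D: nom +20.400 → Σnom=75.790; wc +0.280/-0.413 → slack +1.076/-1.318; half-tol=0.347, Σhalf²=0.406303
  -E: nom -21.010 → Σnom=54.780; wc +0.360/-0.170 → slack +1.436/-1.488; half-tol=0.265, Σhalf²=0.476528
Nominal = 54.780. Worst-case = [54.780 - 1.488, 54.780 + 1.436] = [53.292, 56.216]. RSS = √0.476528 = 0.690.

nominal=54.780 wc=[53.292,56.216] rss=0.690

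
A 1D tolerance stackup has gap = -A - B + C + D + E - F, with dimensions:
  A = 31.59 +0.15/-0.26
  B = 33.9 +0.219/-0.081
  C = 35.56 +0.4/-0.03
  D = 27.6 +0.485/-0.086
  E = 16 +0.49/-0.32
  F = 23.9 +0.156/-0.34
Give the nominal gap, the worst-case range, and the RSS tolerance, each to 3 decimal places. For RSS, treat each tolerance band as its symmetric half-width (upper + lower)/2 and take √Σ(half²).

Stack each dimension's contribution:
  -A: nom -31.590 → Σnom=-31.590; wc +0.260/-0.150 → slack +0.260/-0.150; half-tol=0.205, Σhalf²=0.042025
  -B: nom -33.900 → Σnom=-65.490; wc +0.081/-0.219 → slack +0.341/-0.369; half-tol=0.150, Σhalf²=0.064525
  +C: nom +35.560 → Σnom=-29.930; wc +0.400/-0.030 → slack +0.741/-0.399; half-tol=0.215, Σhalf²=0.110750
  +D: nom +27.600 → Σnom=-2.330; wc +0.485/-0.086 → slack +1.226/-0.485; half-tol=0.285, Σhalf²=0.192260
  +E: nom +16.000 → Σnom=13.670; wc +0.490/-0.320 → slack +1.716/-0.805; half-tol=0.405, Σhalf²=0.356285
  -F: nom -23.900 → Σnom=-10.230; wc +0.340/-0.156 → slack +2.056/-0.961; half-tol=0.248, Σhalf²=0.417789
Nominal = -10.230. Worst-case = [-10.230 - 0.961, -10.230 + 2.056] = [-11.191, -8.174]. RSS = √0.417789 = 0.646.

nominal=-10.230 wc=[-11.191,-8.174] rss=0.646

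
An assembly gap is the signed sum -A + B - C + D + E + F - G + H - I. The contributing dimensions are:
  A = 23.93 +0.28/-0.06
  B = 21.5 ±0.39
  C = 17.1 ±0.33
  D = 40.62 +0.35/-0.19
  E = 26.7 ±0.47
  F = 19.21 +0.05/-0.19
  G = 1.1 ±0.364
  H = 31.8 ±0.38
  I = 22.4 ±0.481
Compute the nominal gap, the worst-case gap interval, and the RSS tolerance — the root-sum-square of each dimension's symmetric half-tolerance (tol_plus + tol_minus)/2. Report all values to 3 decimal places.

nominal=75.300 wc=[72.225,78.175] rss=1.052

Stack each dimension's contribution:
  -A: nom -23.930 → Σnom=-23.930; wc +0.060/-0.280 → slack +0.060/-0.280; half-tol=0.170, Σhalf²=0.028900
  +B: nom +21.500 → Σnom=-2.430; wc +0.390/-0.390 → slack +0.450/-0.670; half-tol=0.390, Σhalf²=0.181000
  -C: nom -17.100 → Σnom=-19.530; wc +0.330/-0.330 → slack +0.780/-1.000; half-tol=0.330, Σhalf²=0.289900
  +D: nom +40.620 → Σnom=21.090; wc +0.350/-0.190 → slack +1.130/-1.190; half-tol=0.270, Σhalf²=0.362800
  +E: nom +26.700 → Σnom=47.790; wc +0.470/-0.470 → slack +1.600/-1.660; half-tol=0.470, Σhalf²=0.583700
  +F: nom +19.210 → Σnom=67.000; wc +0.050/-0.190 → slack +1.650/-1.850; half-tol=0.120, Σhalf²=0.598100
  -G: nom -1.100 → Σnom=65.900; wc +0.364/-0.364 → slack +2.014/-2.214; half-tol=0.364, Σhalf²=0.730596
  +H: nom +31.800 → Σnom=97.700; wc +0.380/-0.380 → slack +2.394/-2.594; half-tol=0.380, Σhalf²=0.874996
  -I: nom -22.400 → Σnom=75.300; wc +0.481/-0.481 → slack +2.875/-3.075; half-tol=0.481, Σhalf²=1.106357
Nominal = 75.300. Worst-case = [75.300 - 3.075, 75.300 + 2.875] = [72.225, 78.175]. RSS = √1.106357 = 1.052.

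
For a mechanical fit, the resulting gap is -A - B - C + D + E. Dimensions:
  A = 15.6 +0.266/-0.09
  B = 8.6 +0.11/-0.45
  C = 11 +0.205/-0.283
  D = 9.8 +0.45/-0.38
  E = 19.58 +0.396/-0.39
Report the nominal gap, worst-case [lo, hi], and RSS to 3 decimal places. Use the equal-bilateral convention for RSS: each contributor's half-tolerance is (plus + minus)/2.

nominal=-5.820 wc=[-7.171,-4.151] rss=0.704

Stack each dimension's contribution:
  -A: nom -15.600 → Σnom=-15.600; wc +0.090/-0.266 → slack +0.090/-0.266; half-tol=0.178, Σhalf²=0.031684
  -B: nom -8.600 → Σnom=-24.200; wc +0.450/-0.110 → slack +0.540/-0.376; half-tol=0.280, Σhalf²=0.110084
  -C: nom -11.000 → Σnom=-35.200; wc +0.283/-0.205 → slack +0.823/-0.581; half-tol=0.244, Σhalf²=0.169620
  +D: nom +9.800 → Σnom=-25.400; wc +0.450/-0.380 → slack +1.273/-0.961; half-tol=0.415, Σhalf²=0.341845
  +E: nom +19.580 → Σnom=-5.820; wc +0.396/-0.390 → slack +1.669/-1.351; half-tol=0.393, Σhalf²=0.496294
Nominal = -5.820. Worst-case = [-5.820 - 1.351, -5.820 + 1.669] = [-7.171, -4.151]. RSS = √0.496294 = 0.704.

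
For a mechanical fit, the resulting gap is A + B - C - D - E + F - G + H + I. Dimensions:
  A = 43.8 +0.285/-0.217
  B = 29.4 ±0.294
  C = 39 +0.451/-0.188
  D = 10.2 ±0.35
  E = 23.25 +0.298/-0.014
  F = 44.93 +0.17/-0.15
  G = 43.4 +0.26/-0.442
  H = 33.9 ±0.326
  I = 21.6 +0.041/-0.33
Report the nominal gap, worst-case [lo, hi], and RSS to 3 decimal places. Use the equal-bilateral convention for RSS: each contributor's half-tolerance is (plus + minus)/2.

nominal=57.780 wc=[55.104,59.890] rss=0.829

Stack each dimension's contribution:
  +A: nom +43.800 → Σnom=43.800; wc +0.285/-0.217 → slack +0.285/-0.217; half-tol=0.251, Σhalf²=0.063001
  +B: nom +29.400 → Σnom=73.200; wc +0.294/-0.294 → slack +0.579/-0.511; half-tol=0.294, Σhalf²=0.149437
  -C: nom -39.000 → Σnom=34.200; wc +0.188/-0.451 → slack +0.767/-0.962; half-tol=0.320, Σhalf²=0.251517
  -D: nom -10.200 → Σnom=24.000; wc +0.350/-0.350 → slack +1.117/-1.312; half-tol=0.350, Σhalf²=0.374017
  -E: nom -23.250 → Σnom=0.750; wc +0.014/-0.298 → slack +1.131/-1.610; half-tol=0.156, Σhalf²=0.398353
  +F: nom +44.930 → Σnom=45.680; wc +0.170/-0.150 → slack +1.301/-1.760; half-tol=0.160, Σhalf²=0.423953
  -G: nom -43.400 → Σnom=2.280; wc +0.442/-0.260 → slack +1.743/-2.020; half-tol=0.351, Σhalf²=0.547154
  +H: nom +33.900 → Σnom=36.180; wc +0.326/-0.326 → slack +2.069/-2.346; half-tol=0.326, Σhalf²=0.653430
  +I: nom +21.600 → Σnom=57.780; wc +0.041/-0.330 → slack +2.110/-2.676; half-tol=0.185, Σhalf²=0.687840
Nominal = 57.780. Worst-case = [57.780 - 2.676, 57.780 + 2.110] = [55.104, 59.890]. RSS = √0.687840 = 0.829.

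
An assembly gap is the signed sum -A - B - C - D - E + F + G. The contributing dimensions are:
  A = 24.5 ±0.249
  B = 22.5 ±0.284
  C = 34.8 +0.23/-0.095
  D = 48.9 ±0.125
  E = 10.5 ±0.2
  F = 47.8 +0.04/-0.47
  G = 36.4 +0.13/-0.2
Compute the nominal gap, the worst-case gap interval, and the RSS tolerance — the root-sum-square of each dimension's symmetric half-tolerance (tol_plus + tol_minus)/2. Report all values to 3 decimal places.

nominal=-57.000 wc=[-58.758,-55.877] rss=0.563

Stack each dimension's contribution:
  -A: nom -24.500 → Σnom=-24.500; wc +0.249/-0.249 → slack +0.249/-0.249; half-tol=0.249, Σhalf²=0.062001
  -B: nom -22.500 → Σnom=-47.000; wc +0.284/-0.284 → slack +0.533/-0.533; half-tol=0.284, Σhalf²=0.142657
  -C: nom -34.800 → Σnom=-81.800; wc +0.095/-0.230 → slack +0.628/-0.763; half-tol=0.163, Σhalf²=0.169063
  -D: nom -48.900 → Σnom=-130.700; wc +0.125/-0.125 → slack +0.753/-0.888; half-tol=0.125, Σhalf²=0.184688
  -E: nom -10.500 → Σnom=-141.200; wc +0.200/-0.200 → slack +0.953/-1.088; half-tol=0.200, Σhalf²=0.224688
  +F: nom +47.800 → Σnom=-93.400; wc +0.040/-0.470 → slack +0.993/-1.558; half-tol=0.255, Σhalf²=0.289713
  +G: nom +36.400 → Σnom=-57.000; wc +0.130/-0.200 → slack +1.123/-1.758; half-tol=0.165, Σhalf²=0.316938
Nominal = -57.000. Worst-case = [-57.000 - 1.758, -57.000 + 1.123] = [-58.758, -55.877]. RSS = √0.316938 = 0.563.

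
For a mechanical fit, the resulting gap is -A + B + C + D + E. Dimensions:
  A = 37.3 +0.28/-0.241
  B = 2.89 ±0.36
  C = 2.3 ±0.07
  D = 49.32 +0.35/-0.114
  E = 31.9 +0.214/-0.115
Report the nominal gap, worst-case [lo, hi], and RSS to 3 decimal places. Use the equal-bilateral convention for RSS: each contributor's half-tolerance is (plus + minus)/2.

Stack each dimension's contribution:
  -A: nom -37.300 → Σnom=-37.300; wc +0.241/-0.280 → slack +0.241/-0.280; half-tol=0.261, Σhalf²=0.067860
  +B: nom +2.890 → Σnom=-34.410; wc +0.360/-0.360 → slack +0.601/-0.640; half-tol=0.360, Σhalf²=0.197460
  +C: nom +2.300 → Σnom=-32.110; wc +0.070/-0.070 → slack +0.671/-0.710; half-tol=0.070, Σhalf²=0.202360
  +D: nom +49.320 → Σnom=17.210; wc +0.350/-0.114 → slack +1.021/-0.824; half-tol=0.232, Σhalf²=0.256184
  +E: nom +31.900 → Σnom=49.110; wc +0.214/-0.115 → slack +1.235/-0.939; half-tol=0.165, Σhalf²=0.283245
Nominal = 49.110. Worst-case = [49.110 - 0.939, 49.110 + 1.235] = [48.171, 50.345]. RSS = √0.283245 = 0.532.

nominal=49.110 wc=[48.171,50.345] rss=0.532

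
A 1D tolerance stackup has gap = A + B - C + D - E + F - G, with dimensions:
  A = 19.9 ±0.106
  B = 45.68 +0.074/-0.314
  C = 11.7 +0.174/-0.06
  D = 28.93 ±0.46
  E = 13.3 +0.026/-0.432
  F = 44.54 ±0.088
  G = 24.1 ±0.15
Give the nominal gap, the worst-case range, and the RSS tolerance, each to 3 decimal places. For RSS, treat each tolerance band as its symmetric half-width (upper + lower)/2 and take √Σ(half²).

Stack each dimension's contribution:
  +A: nom +19.900 → Σnom=19.900; wc +0.106/-0.106 → slack +0.106/-0.106; half-tol=0.106, Σhalf²=0.011236
  +B: nom +45.680 → Σnom=65.580; wc +0.074/-0.314 → slack +0.180/-0.420; half-tol=0.194, Σhalf²=0.048872
  -C: nom -11.700 → Σnom=53.880; wc +0.060/-0.174 → slack +0.240/-0.594; half-tol=0.117, Σhalf²=0.062561
  +D: nom +28.930 → Σnom=82.810; wc +0.460/-0.460 → slack +0.700/-1.054; half-tol=0.460, Σhalf²=0.274161
  -E: nom -13.300 → Σnom=69.510; wc +0.432/-0.026 → slack +1.132/-1.080; half-tol=0.229, Σhalf²=0.326602
  +F: nom +44.540 → Σnom=114.050; wc +0.088/-0.088 → slack +1.220/-1.168; half-tol=0.088, Σhalf²=0.334346
  -G: nom -24.100 → Σnom=89.950; wc +0.150/-0.150 → slack +1.370/-1.318; half-tol=0.150, Σhalf²=0.356846
Nominal = 89.950. Worst-case = [89.950 - 1.318, 89.950 + 1.370] = [88.632, 91.320]. RSS = √0.356846 = 0.597.

nominal=89.950 wc=[88.632,91.320] rss=0.597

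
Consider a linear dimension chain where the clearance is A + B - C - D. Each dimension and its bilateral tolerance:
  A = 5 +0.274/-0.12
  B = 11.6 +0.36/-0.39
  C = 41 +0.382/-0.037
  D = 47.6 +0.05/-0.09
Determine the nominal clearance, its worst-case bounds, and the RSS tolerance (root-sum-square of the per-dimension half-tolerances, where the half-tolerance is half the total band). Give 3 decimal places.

nominal=-72.000 wc=[-72.942,-71.239] rss=0.478

Stack each dimension's contribution:
  +A: nom +5.000 → Σnom=5.000; wc +0.274/-0.120 → slack +0.274/-0.120; half-tol=0.197, Σhalf²=0.038809
  +B: nom +11.600 → Σnom=16.600; wc +0.360/-0.390 → slack +0.634/-0.510; half-tol=0.375, Σhalf²=0.179434
  -C: nom -41.000 → Σnom=-24.400; wc +0.037/-0.382 → slack +0.671/-0.892; half-tol=0.209, Σhalf²=0.223324
  -D: nom -47.600 → Σnom=-72.000; wc +0.090/-0.050 → slack +0.761/-0.942; half-tol=0.070, Σhalf²=0.228224
Nominal = -72.000. Worst-case = [-72.000 - 0.942, -72.000 + 0.761] = [-72.942, -71.239]. RSS = √0.228224 = 0.478.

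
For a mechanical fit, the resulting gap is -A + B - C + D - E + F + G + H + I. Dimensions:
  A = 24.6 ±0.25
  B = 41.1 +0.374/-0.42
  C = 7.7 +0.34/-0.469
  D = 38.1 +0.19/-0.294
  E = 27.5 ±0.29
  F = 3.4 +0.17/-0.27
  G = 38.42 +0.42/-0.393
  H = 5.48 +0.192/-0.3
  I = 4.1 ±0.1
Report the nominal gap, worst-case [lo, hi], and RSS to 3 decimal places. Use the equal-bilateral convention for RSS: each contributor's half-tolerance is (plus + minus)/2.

nominal=70.800 wc=[68.143,73.255] rss=0.900

Stack each dimension's contribution:
  -A: nom -24.600 → Σnom=-24.600; wc +0.250/-0.250 → slack +0.250/-0.250; half-tol=0.250, Σhalf²=0.062500
  +B: nom +41.100 → Σnom=16.500; wc +0.374/-0.420 → slack +0.624/-0.670; half-tol=0.397, Σhalf²=0.220109
  -C: nom -7.700 → Σnom=8.800; wc +0.469/-0.340 → slack +1.093/-1.010; half-tol=0.404, Σhalf²=0.383729
  +D: nom +38.100 → Σnom=46.900; wc +0.190/-0.294 → slack +1.283/-1.304; half-tol=0.242, Σhalf²=0.442293
  -E: nom -27.500 → Σnom=19.400; wc +0.290/-0.290 → slack +1.573/-1.594; half-tol=0.290, Σhalf²=0.526393
  +F: nom +3.400 → Σnom=22.800; wc +0.170/-0.270 → slack +1.743/-1.864; half-tol=0.220, Σhalf²=0.574793
  +G: nom +38.420 → Σnom=61.220; wc +0.420/-0.393 → slack +2.163/-2.257; half-tol=0.406, Σhalf²=0.740036
  +H: nom +5.480 → Σnom=66.700; wc +0.192/-0.300 → slack +2.355/-2.557; half-tol=0.246, Σhalf²=0.800552
  +I: nom +4.100 → Σnom=70.800; wc +0.100/-0.100 → slack +2.455/-2.657; half-tol=0.100, Σhalf²=0.810552
Nominal = 70.800. Worst-case = [70.800 - 2.657, 70.800 + 2.455] = [68.143, 73.255]. RSS = √0.810552 = 0.900.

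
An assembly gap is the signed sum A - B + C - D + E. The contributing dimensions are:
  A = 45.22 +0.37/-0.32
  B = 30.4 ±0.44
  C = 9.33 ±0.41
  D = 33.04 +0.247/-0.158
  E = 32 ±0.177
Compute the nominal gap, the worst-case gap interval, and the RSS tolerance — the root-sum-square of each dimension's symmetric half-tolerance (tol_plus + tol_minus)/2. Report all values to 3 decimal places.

Stack each dimension's contribution:
  +A: nom +45.220 → Σnom=45.220; wc +0.370/-0.320 → slack +0.370/-0.320; half-tol=0.345, Σhalf²=0.119025
  -B: nom -30.400 → Σnom=14.820; wc +0.440/-0.440 → slack +0.810/-0.760; half-tol=0.440, Σhalf²=0.312625
  +C: nom +9.330 → Σnom=24.150; wc +0.410/-0.410 → slack +1.220/-1.170; half-tol=0.410, Σhalf²=0.480725
  -D: nom -33.040 → Σnom=-8.890; wc +0.158/-0.247 → slack +1.378/-1.417; half-tol=0.203, Σhalf²=0.521731
  +E: nom +32.000 → Σnom=23.110; wc +0.177/-0.177 → slack +1.555/-1.594; half-tol=0.177, Σhalf²=0.553060
Nominal = 23.110. Worst-case = [23.110 - 1.594, 23.110 + 1.555] = [21.516, 24.665]. RSS = √0.553060 = 0.744.

nominal=23.110 wc=[21.516,24.665] rss=0.744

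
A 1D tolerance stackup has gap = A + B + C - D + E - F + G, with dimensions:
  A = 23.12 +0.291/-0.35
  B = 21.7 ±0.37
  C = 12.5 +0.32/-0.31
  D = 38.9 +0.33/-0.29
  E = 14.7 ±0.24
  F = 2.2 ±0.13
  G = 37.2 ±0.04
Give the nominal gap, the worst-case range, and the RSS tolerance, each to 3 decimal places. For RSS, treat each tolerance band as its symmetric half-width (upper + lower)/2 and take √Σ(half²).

nominal=68.120 wc=[66.350,69.801] rss=0.715

Stack each dimension's contribution:
  +A: nom +23.120 → Σnom=23.120; wc +0.291/-0.350 → slack +0.291/-0.350; half-tol=0.321, Σhalf²=0.102720
  +B: nom +21.700 → Σnom=44.820; wc +0.370/-0.370 → slack +0.661/-0.720; half-tol=0.370, Σhalf²=0.239620
  +C: nom +12.500 → Σnom=57.320; wc +0.320/-0.310 → slack +0.981/-1.030; half-tol=0.315, Σhalf²=0.338845
  -D: nom -38.900 → Σnom=18.420; wc +0.290/-0.330 → slack +1.271/-1.360; half-tol=0.310, Σhalf²=0.434945
  +E: nom +14.700 → Σnom=33.120; wc +0.240/-0.240 → slack +1.511/-1.600; half-tol=0.240, Σhalf²=0.492545
  -F: nom -2.200 → Σnom=30.920; wc +0.130/-0.130 → slack +1.641/-1.730; half-tol=0.130, Σhalf²=0.509445
  +G: nom +37.200 → Σnom=68.120; wc +0.040/-0.040 → slack +1.681/-1.770; half-tol=0.040, Σhalf²=0.511045
Nominal = 68.120. Worst-case = [68.120 - 1.770, 68.120 + 1.681] = [66.350, 69.801]. RSS = √0.511045 = 0.715.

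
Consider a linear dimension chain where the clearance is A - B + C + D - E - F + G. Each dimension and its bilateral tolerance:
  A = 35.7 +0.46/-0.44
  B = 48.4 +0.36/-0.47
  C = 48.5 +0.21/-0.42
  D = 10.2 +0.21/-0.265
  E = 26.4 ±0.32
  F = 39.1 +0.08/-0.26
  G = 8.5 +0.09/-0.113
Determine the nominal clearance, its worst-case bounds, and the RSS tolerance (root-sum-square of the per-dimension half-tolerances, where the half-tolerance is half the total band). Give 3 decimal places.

Stack each dimension's contribution:
  +A: nom +35.700 → Σnom=35.700; wc +0.460/-0.440 → slack +0.460/-0.440; half-tol=0.450, Σhalf²=0.202500
  -B: nom -48.400 → Σnom=-12.700; wc +0.470/-0.360 → slack +0.930/-0.800; half-tol=0.415, Σhalf²=0.374725
  +C: nom +48.500 → Σnom=35.800; wc +0.210/-0.420 → slack +1.140/-1.220; half-tol=0.315, Σhalf²=0.473950
  +D: nom +10.200 → Σnom=46.000; wc +0.210/-0.265 → slack +1.350/-1.485; half-tol=0.237, Σhalf²=0.530356
  -E: nom -26.400 → Σnom=19.600; wc +0.320/-0.320 → slack +1.670/-1.805; half-tol=0.320, Σhalf²=0.632756
  -F: nom -39.100 → Σnom=-19.500; wc +0.260/-0.080 → slack +1.930/-1.885; half-tol=0.170, Σhalf²=0.661656
  +G: nom +8.500 → Σnom=-11.000; wc +0.090/-0.113 → slack +2.020/-1.998; half-tol=0.102, Σhalf²=0.671959
Nominal = -11.000. Worst-case = [-11.000 - 1.998, -11.000 + 2.020] = [-12.998, -8.980]. RSS = √0.671959 = 0.820.

nominal=-11.000 wc=[-12.998,-8.980] rss=0.820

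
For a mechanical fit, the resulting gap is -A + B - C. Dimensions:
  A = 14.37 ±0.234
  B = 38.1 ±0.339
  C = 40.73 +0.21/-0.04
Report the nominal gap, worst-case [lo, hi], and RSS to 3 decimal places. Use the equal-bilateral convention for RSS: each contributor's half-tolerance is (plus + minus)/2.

Stack each dimension's contribution:
  -A: nom -14.370 → Σnom=-14.370; wc +0.234/-0.234 → slack +0.234/-0.234; half-tol=0.234, Σhalf²=0.054756
  +B: nom +38.100 → Σnom=23.730; wc +0.339/-0.339 → slack +0.573/-0.573; half-tol=0.339, Σhalf²=0.169677
  -C: nom -40.730 → Σnom=-17.000; wc +0.040/-0.210 → slack +0.613/-0.783; half-tol=0.125, Σhalf²=0.185302
Nominal = -17.000. Worst-case = [-17.000 - 0.783, -17.000 + 0.613] = [-17.783, -16.387]. RSS = √0.185302 = 0.430.

nominal=-17.000 wc=[-17.783,-16.387] rss=0.430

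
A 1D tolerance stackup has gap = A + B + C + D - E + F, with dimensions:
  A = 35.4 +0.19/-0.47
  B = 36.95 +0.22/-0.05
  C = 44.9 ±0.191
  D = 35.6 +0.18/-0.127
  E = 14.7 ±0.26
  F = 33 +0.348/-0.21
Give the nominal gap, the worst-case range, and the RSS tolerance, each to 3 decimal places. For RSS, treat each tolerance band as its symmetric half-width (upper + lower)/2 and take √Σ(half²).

nominal=171.150 wc=[169.842,172.539] rss=0.577

Stack each dimension's contribution:
  +A: nom +35.400 → Σnom=35.400; wc +0.190/-0.470 → slack +0.190/-0.470; half-tol=0.330, Σhalf²=0.108900
  +B: nom +36.950 → Σnom=72.350; wc +0.220/-0.050 → slack +0.410/-0.520; half-tol=0.135, Σhalf²=0.127125
  +C: nom +44.900 → Σnom=117.250; wc +0.191/-0.191 → slack +0.601/-0.711; half-tol=0.191, Σhalf²=0.163606
  +D: nom +35.600 → Σnom=152.850; wc +0.180/-0.127 → slack +0.781/-0.838; half-tol=0.153, Σhalf²=0.187168
  -E: nom -14.700 → Σnom=138.150; wc +0.260/-0.260 → slack +1.041/-1.098; half-tol=0.260, Σhalf²=0.254768
  +F: nom +33.000 → Σnom=171.150; wc +0.348/-0.210 → slack +1.389/-1.308; half-tol=0.279, Σhalf²=0.332609
Nominal = 171.150. Worst-case = [171.150 - 1.308, 171.150 + 1.389] = [169.842, 172.539]. RSS = √0.332609 = 0.577.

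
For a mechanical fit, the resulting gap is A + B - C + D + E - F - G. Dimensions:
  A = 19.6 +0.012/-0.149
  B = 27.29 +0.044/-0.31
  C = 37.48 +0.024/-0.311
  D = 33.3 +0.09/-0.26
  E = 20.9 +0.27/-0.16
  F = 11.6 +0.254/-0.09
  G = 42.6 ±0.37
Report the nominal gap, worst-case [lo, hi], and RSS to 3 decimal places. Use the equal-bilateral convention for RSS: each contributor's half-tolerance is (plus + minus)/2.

Stack each dimension's contribution:
  +A: nom +19.600 → Σnom=19.600; wc +0.012/-0.149 → slack +0.012/-0.149; half-tol=0.081, Σhalf²=0.006480
  +B: nom +27.290 → Σnom=46.890; wc +0.044/-0.310 → slack +0.056/-0.459; half-tol=0.177, Σhalf²=0.037809
  -C: nom -37.480 → Σnom=9.410; wc +0.311/-0.024 → slack +0.367/-0.483; half-tol=0.168, Σhalf²=0.065865
  +D: nom +33.300 → Σnom=42.710; wc +0.090/-0.260 → slack +0.457/-0.743; half-tol=0.175, Σhalf²=0.096490
  +E: nom +20.900 → Σnom=63.610; wc +0.270/-0.160 → slack +0.727/-0.903; half-tol=0.215, Σhalf²=0.142715
  -F: nom -11.600 → Σnom=52.010; wc +0.090/-0.254 → slack +0.817/-1.157; half-tol=0.172, Σhalf²=0.172299
  -G: nom -42.600 → Σnom=9.410; wc +0.370/-0.370 → slack +1.187/-1.527; half-tol=0.370, Σhalf²=0.309199
Nominal = 9.410. Worst-case = [9.410 - 1.527, 9.410 + 1.187] = [7.883, 10.597]. RSS = √0.309199 = 0.556.

nominal=9.410 wc=[7.883,10.597] rss=0.556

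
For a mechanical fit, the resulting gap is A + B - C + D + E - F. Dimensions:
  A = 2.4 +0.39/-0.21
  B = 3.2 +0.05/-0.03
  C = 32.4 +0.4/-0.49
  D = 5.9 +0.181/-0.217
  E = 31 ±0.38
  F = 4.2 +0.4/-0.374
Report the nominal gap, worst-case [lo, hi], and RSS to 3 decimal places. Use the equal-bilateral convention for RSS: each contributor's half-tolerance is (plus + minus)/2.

Stack each dimension's contribution:
  +A: nom +2.400 → Σnom=2.400; wc +0.390/-0.210 → slack +0.390/-0.210; half-tol=0.300, Σhalf²=0.090000
  +B: nom +3.200 → Σnom=5.600; wc +0.050/-0.030 → slack +0.440/-0.240; half-tol=0.040, Σhalf²=0.091600
  -C: nom -32.400 → Σnom=-26.800; wc +0.490/-0.400 → slack +0.930/-0.640; half-tol=0.445, Σhalf²=0.289625
  +D: nom +5.900 → Σnom=-20.900; wc +0.181/-0.217 → slack +1.111/-0.857; half-tol=0.199, Σhalf²=0.329226
  +E: nom +31.000 → Σnom=10.100; wc +0.380/-0.380 → slack +1.491/-1.237; half-tol=0.380, Σhalf²=0.473626
  -F: nom -4.200 → Σnom=5.900; wc +0.374/-0.400 → slack +1.865/-1.637; half-tol=0.387, Σhalf²=0.623395
Nominal = 5.900. Worst-case = [5.900 - 1.637, 5.900 + 1.865] = [4.263, 7.765]. RSS = √0.623395 = 0.790.

nominal=5.900 wc=[4.263,7.765] rss=0.790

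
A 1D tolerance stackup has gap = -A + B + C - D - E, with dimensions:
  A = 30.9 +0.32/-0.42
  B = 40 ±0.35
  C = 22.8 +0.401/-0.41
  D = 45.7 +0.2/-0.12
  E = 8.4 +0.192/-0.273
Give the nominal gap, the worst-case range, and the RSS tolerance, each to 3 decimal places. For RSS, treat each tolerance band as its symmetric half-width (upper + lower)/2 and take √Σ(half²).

nominal=-22.200 wc=[-23.672,-20.636] rss=0.710

Stack each dimension's contribution:
  -A: nom -30.900 → Σnom=-30.900; wc +0.420/-0.320 → slack +0.420/-0.320; half-tol=0.370, Σhalf²=0.136900
  +B: nom +40.000 → Σnom=9.100; wc +0.350/-0.350 → slack +0.770/-0.670; half-tol=0.350, Σhalf²=0.259400
  +C: nom +22.800 → Σnom=31.900; wc +0.401/-0.410 → slack +1.171/-1.080; half-tol=0.405, Σhalf²=0.423830
  -D: nom -45.700 → Σnom=-13.800; wc +0.120/-0.200 → slack +1.291/-1.280; half-tol=0.160, Σhalf²=0.449430
  -E: nom -8.400 → Σnom=-22.200; wc +0.273/-0.192 → slack +1.564/-1.472; half-tol=0.233, Σhalf²=0.503486
Nominal = -22.200. Worst-case = [-22.200 - 1.472, -22.200 + 1.564] = [-23.672, -20.636]. RSS = √0.503486 = 0.710.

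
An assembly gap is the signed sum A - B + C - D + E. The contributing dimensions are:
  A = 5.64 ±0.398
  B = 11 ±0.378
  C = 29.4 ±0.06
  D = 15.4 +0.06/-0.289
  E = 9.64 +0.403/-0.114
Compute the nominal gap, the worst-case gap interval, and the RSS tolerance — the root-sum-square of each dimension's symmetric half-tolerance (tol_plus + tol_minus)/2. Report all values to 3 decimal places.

nominal=18.280 wc=[17.270,19.808] rss=0.634

Stack each dimension's contribution:
  +A: nom +5.640 → Σnom=5.640; wc +0.398/-0.398 → slack +0.398/-0.398; half-tol=0.398, Σhalf²=0.158404
  -B: nom -11.000 → Σnom=-5.360; wc +0.378/-0.378 → slack +0.776/-0.776; half-tol=0.378, Σhalf²=0.301288
  +C: nom +29.400 → Σnom=24.040; wc +0.060/-0.060 → slack +0.836/-0.836; half-tol=0.060, Σhalf²=0.304888
  -D: nom -15.400 → Σnom=8.640; wc +0.289/-0.060 → slack +1.125/-0.896; half-tol=0.174, Σhalf²=0.335338
  +E: nom +9.640 → Σnom=18.280; wc +0.403/-0.114 → slack +1.528/-1.010; half-tol=0.259, Σhalf²=0.402161
Nominal = 18.280. Worst-case = [18.280 - 1.010, 18.280 + 1.528] = [17.270, 19.808]. RSS = √0.402161 = 0.634.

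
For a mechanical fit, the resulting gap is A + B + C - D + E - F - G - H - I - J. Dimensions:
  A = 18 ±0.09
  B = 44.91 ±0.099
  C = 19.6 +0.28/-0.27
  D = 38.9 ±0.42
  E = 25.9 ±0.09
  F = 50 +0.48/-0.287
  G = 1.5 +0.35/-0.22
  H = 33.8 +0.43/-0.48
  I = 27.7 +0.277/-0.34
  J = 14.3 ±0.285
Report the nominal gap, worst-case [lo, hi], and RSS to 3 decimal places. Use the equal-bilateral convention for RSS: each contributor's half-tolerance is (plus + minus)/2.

nominal=-57.790 wc=[-60.581,-55.199] rss=0.943

Stack each dimension's contribution:
  +A: nom +18.000 → Σnom=18.000; wc +0.090/-0.090 → slack +0.090/-0.090; half-tol=0.090, Σhalf²=0.008100
  +B: nom +44.910 → Σnom=62.910; wc +0.099/-0.099 → slack +0.189/-0.189; half-tol=0.099, Σhalf²=0.017901
  +C: nom +19.600 → Σnom=82.510; wc +0.280/-0.270 → slack +0.469/-0.459; half-tol=0.275, Σhalf²=0.093526
  -D: nom -38.900 → Σnom=43.610; wc +0.420/-0.420 → slack +0.889/-0.879; half-tol=0.420, Σhalf²=0.269926
  +E: nom +25.900 → Σnom=69.510; wc +0.090/-0.090 → slack +0.979/-0.969; half-tol=0.090, Σhalf²=0.278026
  -F: nom -50.000 → Σnom=19.510; wc +0.287/-0.480 → slack +1.266/-1.449; half-tol=0.383, Σhalf²=0.425098
  -G: nom -1.500 → Σnom=18.010; wc +0.220/-0.350 → slack +1.486/-1.799; half-tol=0.285, Σhalf²=0.506323
  -H: nom -33.800 → Σnom=-15.790; wc +0.480/-0.430 → slack +1.966/-2.229; half-tol=0.455, Σhalf²=0.713348
  -I: nom -27.700 → Σnom=-43.490; wc +0.340/-0.277 → slack +2.306/-2.506; half-tol=0.308, Σhalf²=0.808520
  -J: nom -14.300 → Σnom=-57.790; wc +0.285/-0.285 → slack +2.591/-2.791; half-tol=0.285, Σhalf²=0.889745
Nominal = -57.790. Worst-case = [-57.790 - 2.791, -57.790 + 2.591] = [-60.581, -55.199]. RSS = √0.889745 = 0.943.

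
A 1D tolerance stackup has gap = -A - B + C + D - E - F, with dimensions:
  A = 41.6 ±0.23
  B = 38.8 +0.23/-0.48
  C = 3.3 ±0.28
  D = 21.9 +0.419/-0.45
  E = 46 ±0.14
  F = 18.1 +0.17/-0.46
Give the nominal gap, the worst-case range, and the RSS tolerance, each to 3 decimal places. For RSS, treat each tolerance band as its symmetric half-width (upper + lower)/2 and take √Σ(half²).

Stack each dimension's contribution:
  -A: nom -41.600 → Σnom=-41.600; wc +0.230/-0.230 → slack +0.230/-0.230; half-tol=0.230, Σhalf²=0.052900
  -B: nom -38.800 → Σnom=-80.400; wc +0.480/-0.230 → slack +0.710/-0.460; half-tol=0.355, Σhalf²=0.178925
  +C: nom +3.300 → Σnom=-77.100; wc +0.280/-0.280 → slack +0.990/-0.740; half-tol=0.280, Σhalf²=0.257325
  +D: nom +21.900 → Σnom=-55.200; wc +0.419/-0.450 → slack +1.409/-1.190; half-tol=0.434, Σhalf²=0.446115
  -E: nom -46.000 → Σnom=-101.200; wc +0.140/-0.140 → slack +1.549/-1.330; half-tol=0.140, Σhalf²=0.465715
  -F: nom -18.100 → Σnom=-119.300; wc +0.460/-0.170 → slack +2.009/-1.500; half-tol=0.315, Σhalf²=0.564940
Nominal = -119.300. Worst-case = [-119.300 - 1.500, -119.300 + 2.009] = [-120.800, -117.291]. RSS = √0.564940 = 0.752.

nominal=-119.300 wc=[-120.800,-117.291] rss=0.752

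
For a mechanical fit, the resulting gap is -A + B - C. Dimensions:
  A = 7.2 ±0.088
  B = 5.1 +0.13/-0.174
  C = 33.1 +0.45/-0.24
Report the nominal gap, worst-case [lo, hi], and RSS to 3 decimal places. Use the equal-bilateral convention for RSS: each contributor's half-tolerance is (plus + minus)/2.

Stack each dimension's contribution:
  -A: nom -7.200 → Σnom=-7.200; wc +0.088/-0.088 → slack +0.088/-0.088; half-tol=0.088, Σhalf²=0.007744
  +B: nom +5.100 → Σnom=-2.100; wc +0.130/-0.174 → slack +0.218/-0.262; half-tol=0.152, Σhalf²=0.030848
  -C: nom -33.100 → Σnom=-35.200; wc +0.240/-0.450 → slack +0.458/-0.712; half-tol=0.345, Σhalf²=0.149873
Nominal = -35.200. Worst-case = [-35.200 - 0.712, -35.200 + 0.458] = [-35.912, -34.742]. RSS = √0.149873 = 0.387.

nominal=-35.200 wc=[-35.912,-34.742] rss=0.387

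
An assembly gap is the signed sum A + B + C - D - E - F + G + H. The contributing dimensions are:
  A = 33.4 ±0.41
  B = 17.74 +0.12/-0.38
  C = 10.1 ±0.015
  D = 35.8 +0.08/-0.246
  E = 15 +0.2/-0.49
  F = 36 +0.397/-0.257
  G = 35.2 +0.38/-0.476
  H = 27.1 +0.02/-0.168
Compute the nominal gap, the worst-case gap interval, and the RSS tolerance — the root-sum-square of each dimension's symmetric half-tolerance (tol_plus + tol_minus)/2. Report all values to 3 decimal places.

Stack each dimension's contribution:
  +A: nom +33.400 → Σnom=33.400; wc +0.410/-0.410 → slack +0.410/-0.410; half-tol=0.410, Σhalf²=0.168100
  +B: nom +17.740 → Σnom=51.140; wc +0.120/-0.380 → slack +0.530/-0.790; half-tol=0.250, Σhalf²=0.230600
  +C: nom +10.100 → Σnom=61.240; wc +0.015/-0.015 → slack +0.545/-0.805; half-tol=0.015, Σhalf²=0.230825
  -D: nom -35.800 → Σnom=25.440; wc +0.246/-0.080 → slack +0.791/-0.885; half-tol=0.163, Σhalf²=0.257394
  -E: nom -15.000 → Σnom=10.440; wc +0.490/-0.200 → slack +1.281/-1.085; half-tol=0.345, Σhalf²=0.376419
  -F: nom -36.000 → Σnom=-25.560; wc +0.257/-0.397 → slack +1.538/-1.482; half-tol=0.327, Σhalf²=0.483348
  +G: nom +35.200 → Σnom=9.640; wc +0.380/-0.476 → slack +1.918/-1.958; half-tol=0.428, Σhalf²=0.666532
  +H: nom +27.100 → Σnom=36.740; wc +0.020/-0.168 → slack +1.938/-2.126; half-tol=0.094, Σhalf²=0.675368
Nominal = 36.740. Worst-case = [36.740 - 2.126, 36.740 + 1.938] = [34.614, 38.678]. RSS = √0.675368 = 0.822.

nominal=36.740 wc=[34.614,38.678] rss=0.822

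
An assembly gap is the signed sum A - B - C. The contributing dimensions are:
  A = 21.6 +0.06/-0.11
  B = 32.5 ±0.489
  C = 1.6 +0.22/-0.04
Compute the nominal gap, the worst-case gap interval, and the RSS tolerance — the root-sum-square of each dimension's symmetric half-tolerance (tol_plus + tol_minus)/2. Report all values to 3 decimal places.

nominal=-12.500 wc=[-13.319,-11.911] rss=0.513

Stack each dimension's contribution:
  +A: nom +21.600 → Σnom=21.600; wc +0.060/-0.110 → slack +0.060/-0.110; half-tol=0.085, Σhalf²=0.007225
  -B: nom -32.500 → Σnom=-10.900; wc +0.489/-0.489 → slack +0.549/-0.599; half-tol=0.489, Σhalf²=0.246346
  -C: nom -1.600 → Σnom=-12.500; wc +0.040/-0.220 → slack +0.589/-0.819; half-tol=0.130, Σhalf²=0.263246
Nominal = -12.500. Worst-case = [-12.500 - 0.819, -12.500 + 0.589] = [-13.319, -11.911]. RSS = √0.263246 = 0.513.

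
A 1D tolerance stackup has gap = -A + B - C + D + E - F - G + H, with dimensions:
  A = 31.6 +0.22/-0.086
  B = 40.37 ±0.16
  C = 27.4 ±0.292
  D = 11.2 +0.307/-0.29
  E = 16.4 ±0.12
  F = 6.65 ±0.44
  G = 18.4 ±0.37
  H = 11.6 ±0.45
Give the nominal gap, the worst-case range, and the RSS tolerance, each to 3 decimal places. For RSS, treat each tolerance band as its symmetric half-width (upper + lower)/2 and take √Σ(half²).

Stack each dimension's contribution:
  -A: nom -31.600 → Σnom=-31.600; wc +0.086/-0.220 → slack +0.086/-0.220; half-tol=0.153, Σhalf²=0.023409
  +B: nom +40.370 → Σnom=8.770; wc +0.160/-0.160 → slack +0.246/-0.380; half-tol=0.160, Σhalf²=0.049009
  -C: nom -27.400 → Σnom=-18.630; wc +0.292/-0.292 → slack +0.538/-0.672; half-tol=0.292, Σhalf²=0.134273
  +D: nom +11.200 → Σnom=-7.430; wc +0.307/-0.290 → slack +0.845/-0.962; half-tol=0.298, Σhalf²=0.223375
  +E: nom +16.400 → Σnom=8.970; wc +0.120/-0.120 → slack +0.965/-1.082; half-tol=0.120, Σhalf²=0.237775
  -F: nom -6.650 → Σnom=2.320; wc +0.440/-0.440 → slack +1.405/-1.522; half-tol=0.440, Σhalf²=0.431375
  -G: nom -18.400 → Σnom=-16.080; wc +0.370/-0.370 → slack +1.775/-1.892; half-tol=0.370, Σhalf²=0.568275
  +H: nom +11.600 → Σnom=-4.480; wc +0.450/-0.450 → slack +2.225/-2.342; half-tol=0.450, Σhalf²=0.770775
Nominal = -4.480. Worst-case = [-4.480 - 2.342, -4.480 + 2.225] = [-6.822, -2.255]. RSS = √0.770775 = 0.878.

nominal=-4.480 wc=[-6.822,-2.255] rss=0.878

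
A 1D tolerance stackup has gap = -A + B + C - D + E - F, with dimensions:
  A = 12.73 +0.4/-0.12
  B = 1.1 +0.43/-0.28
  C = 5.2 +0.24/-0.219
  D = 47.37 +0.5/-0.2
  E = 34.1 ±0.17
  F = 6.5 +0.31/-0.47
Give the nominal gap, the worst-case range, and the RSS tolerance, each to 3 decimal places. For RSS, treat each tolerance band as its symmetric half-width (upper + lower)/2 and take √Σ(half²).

nominal=-26.200 wc=[-28.079,-24.570] rss=0.741

Stack each dimension's contribution:
  -A: nom -12.730 → Σnom=-12.730; wc +0.120/-0.400 → slack +0.120/-0.400; half-tol=0.260, Σhalf²=0.067600
  +B: nom +1.100 → Σnom=-11.630; wc +0.430/-0.280 → slack +0.550/-0.680; half-tol=0.355, Σhalf²=0.193625
  +C: nom +5.200 → Σnom=-6.430; wc +0.240/-0.219 → slack +0.790/-0.899; half-tol=0.229, Σhalf²=0.246295
  -D: nom -47.370 → Σnom=-53.800; wc +0.200/-0.500 → slack +0.990/-1.399; half-tol=0.350, Σhalf²=0.368795
  +E: nom +34.100 → Σnom=-19.700; wc +0.170/-0.170 → slack +1.160/-1.569; half-tol=0.170, Σhalf²=0.397695
  -F: nom -6.500 → Σnom=-26.200; wc +0.470/-0.310 → slack +1.630/-1.879; half-tol=0.390, Σhalf²=0.549795
Nominal = -26.200. Worst-case = [-26.200 - 1.879, -26.200 + 1.630] = [-28.079, -24.570]. RSS = √0.549795 = 0.741.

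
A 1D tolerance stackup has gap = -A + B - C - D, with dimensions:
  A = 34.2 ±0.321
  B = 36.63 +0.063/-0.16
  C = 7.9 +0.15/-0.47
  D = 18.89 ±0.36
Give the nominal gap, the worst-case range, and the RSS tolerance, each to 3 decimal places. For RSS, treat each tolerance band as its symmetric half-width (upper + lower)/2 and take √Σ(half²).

Stack each dimension's contribution:
  -A: nom -34.200 → Σnom=-34.200; wc +0.321/-0.321 → slack +0.321/-0.321; half-tol=0.321, Σhalf²=0.103041
  +B: nom +36.630 → Σnom=2.430; wc +0.063/-0.160 → slack +0.384/-0.481; half-tol=0.112, Σhalf²=0.115473
  -C: nom -7.900 → Σnom=-5.470; wc +0.470/-0.150 → slack +0.854/-0.631; half-tol=0.310, Σhalf²=0.211573
  -D: nom -18.890 → Σnom=-24.360; wc +0.360/-0.360 → slack +1.214/-0.991; half-tol=0.360, Σhalf²=0.341173
Nominal = -24.360. Worst-case = [-24.360 - 0.991, -24.360 + 1.214] = [-25.351, -23.146]. RSS = √0.341173 = 0.584.

nominal=-24.360 wc=[-25.351,-23.146] rss=0.584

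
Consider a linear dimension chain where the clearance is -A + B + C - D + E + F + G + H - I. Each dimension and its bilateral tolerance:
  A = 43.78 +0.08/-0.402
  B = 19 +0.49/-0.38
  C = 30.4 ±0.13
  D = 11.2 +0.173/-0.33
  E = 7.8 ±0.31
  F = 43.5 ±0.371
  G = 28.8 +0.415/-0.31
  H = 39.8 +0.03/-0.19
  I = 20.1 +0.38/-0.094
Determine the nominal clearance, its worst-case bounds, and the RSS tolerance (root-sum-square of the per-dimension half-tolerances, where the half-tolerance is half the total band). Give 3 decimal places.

Stack each dimension's contribution:
  -A: nom -43.780 → Σnom=-43.780; wc +0.402/-0.080 → slack +0.402/-0.080; half-tol=0.241, Σhalf²=0.058081
  +B: nom +19.000 → Σnom=-24.780; wc +0.490/-0.380 → slack +0.892/-0.460; half-tol=0.435, Σhalf²=0.247306
  +C: nom +30.400 → Σnom=5.620; wc +0.130/-0.130 → slack +1.022/-0.590; half-tol=0.130, Σhalf²=0.264206
  -D: nom -11.200 → Σnom=-5.580; wc +0.330/-0.173 → slack +1.352/-0.763; half-tol=0.252, Σhalf²=0.327458
  +E: nom +7.800 → Σnom=2.220; wc +0.310/-0.310 → slack +1.662/-1.073; half-tol=0.310, Σhalf²=0.423558
  +F: nom +43.500 → Σnom=45.720; wc +0.371/-0.371 → slack +2.033/-1.444; half-tol=0.371, Σhalf²=0.561199
  +G: nom +28.800 → Σnom=74.520; wc +0.415/-0.310 → slack +2.448/-1.754; half-tol=0.362, Σhalf²=0.692605
  +H: nom +39.800 → Σnom=114.320; wc +0.030/-0.190 → slack +2.478/-1.944; half-tol=0.110, Σhalf²=0.704705
  -I: nom -20.100 → Σnom=94.220; wc +0.094/-0.380 → slack +2.572/-2.324; half-tol=0.237, Σhalf²=0.760875
Nominal = 94.220. Worst-case = [94.220 - 2.324, 94.220 + 2.572] = [91.896, 96.792]. RSS = √0.760875 = 0.872.

nominal=94.220 wc=[91.896,96.792] rss=0.872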